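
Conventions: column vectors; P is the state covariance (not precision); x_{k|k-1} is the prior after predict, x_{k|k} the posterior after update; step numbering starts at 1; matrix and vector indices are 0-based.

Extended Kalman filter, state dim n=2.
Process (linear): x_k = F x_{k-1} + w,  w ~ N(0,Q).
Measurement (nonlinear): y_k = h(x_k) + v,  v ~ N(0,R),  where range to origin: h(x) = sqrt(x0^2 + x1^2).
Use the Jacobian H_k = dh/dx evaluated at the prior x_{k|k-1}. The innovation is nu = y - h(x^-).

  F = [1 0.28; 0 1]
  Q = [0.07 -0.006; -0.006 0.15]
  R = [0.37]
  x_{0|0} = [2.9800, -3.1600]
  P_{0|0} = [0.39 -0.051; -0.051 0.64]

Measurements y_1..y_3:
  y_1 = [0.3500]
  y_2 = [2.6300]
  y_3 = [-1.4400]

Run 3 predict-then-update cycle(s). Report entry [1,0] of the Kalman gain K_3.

step 1: x^-=[2.0952, -3.1600]  P^-=[0.4816 0.1222; 0.1222 0.7900]  H_jac=[0.5526 -0.8334]  S=[0.9533]  K=[0.1724; -0.6199]  nu=[-3.4415]  x^+=[1.5021, -1.0268]  P^+=[0.4533 0.2240; 0.2240 0.4237]
step 2: x^-=[1.2146, -1.0268]  P^-=[0.6820 0.3367; 0.3367 0.5737]  H_jac=[0.7637 -0.6456]  S=[0.6749]  K=[0.4497; -0.1678]  nu=[1.0396]  x^+=[1.6820, -1.2012]  P^+=[0.5455 0.3876; 0.3876 0.5547]
step 3: x^-=[1.3457, -1.2012]  P^-=[0.8761 0.5369; 0.5369 0.7047]  H_jac=[0.7460 -0.6659]  S=[0.6366]  K=[0.4650; -0.1080]  nu=[-3.2438]  x^+=[-0.1626, -0.8510]  P^+=[0.7385 0.5689; 0.5689 0.6973]

K[1,0] = -0.1080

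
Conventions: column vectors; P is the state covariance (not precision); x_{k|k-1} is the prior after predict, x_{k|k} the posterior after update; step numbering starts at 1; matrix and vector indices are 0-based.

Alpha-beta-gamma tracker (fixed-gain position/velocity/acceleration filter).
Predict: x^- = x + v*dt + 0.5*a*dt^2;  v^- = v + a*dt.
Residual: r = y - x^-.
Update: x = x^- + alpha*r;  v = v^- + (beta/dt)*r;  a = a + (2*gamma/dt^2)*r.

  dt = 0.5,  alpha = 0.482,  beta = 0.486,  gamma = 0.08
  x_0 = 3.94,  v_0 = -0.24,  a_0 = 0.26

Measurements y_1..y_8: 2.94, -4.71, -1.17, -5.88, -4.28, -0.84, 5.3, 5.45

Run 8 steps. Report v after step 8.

v_post = 14.8723

step 1: x_pred=3.8525  r=-0.9125  x^+=3.4127  v^+=-0.9970  a^+=-0.3240
step 2: x_pred=2.8737  r=-7.5837  x^+=-0.7816  v^+=-8.5303  a^+=-5.1776
step 3: x_pred=-5.6940  r=4.5240  x^+=-3.5134  v^+=-6.7218  a^+=-2.2822
step 4: x_pred=-7.1596  r=1.2796  x^+=-6.5428  v^+=-6.6191  a^+=-1.4633
step 5: x_pred=-10.0353  r=5.7553  x^+=-7.2612  v^+=-1.7566  a^+=2.2201
step 6: x_pred=-7.8620  r=7.0220  x^+=-4.4774  v^+=6.1789  a^+=6.7142
step 7: x_pred=-0.5487  r=5.8487  x^+=2.2704  v^+=15.2209  a^+=10.4574
step 8: x_pred=11.1880  r=-5.7380  x^+=8.4223  v^+=14.8723  a^+=6.7851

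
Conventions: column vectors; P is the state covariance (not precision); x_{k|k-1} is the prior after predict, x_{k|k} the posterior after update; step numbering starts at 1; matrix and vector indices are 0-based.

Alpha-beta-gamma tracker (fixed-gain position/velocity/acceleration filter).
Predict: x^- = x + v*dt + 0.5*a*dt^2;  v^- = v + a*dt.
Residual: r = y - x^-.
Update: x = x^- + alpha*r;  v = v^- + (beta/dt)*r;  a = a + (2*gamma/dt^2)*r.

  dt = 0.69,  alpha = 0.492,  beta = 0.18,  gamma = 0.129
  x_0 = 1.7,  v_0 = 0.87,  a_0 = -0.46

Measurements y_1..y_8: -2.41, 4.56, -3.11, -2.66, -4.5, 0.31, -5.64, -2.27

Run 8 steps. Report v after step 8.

step 1: x_pred=2.1908  r=-4.6008  x^+=-0.0728  v^+=-0.6476  a^+=-2.9532
step 2: x_pred=-1.2227  r=5.7827  x^+=1.6224  v^+=-1.1768  a^+=0.1804
step 3: x_pred=0.8534  r=-3.9634  x^+=-1.0966  v^+=-2.0862  a^+=-1.9673
step 4: x_pred=-3.0044  r=0.3444  x^+=-2.8350  v^+=-3.3538  a^+=-1.7807
step 5: x_pred=-5.5730  r=1.0730  x^+=-5.0451  v^+=-4.3026  a^+=-1.1992
step 6: x_pred=-8.2993  r=8.6093  x^+=-4.0635  v^+=-2.8841  a^+=3.4662
step 7: x_pred=-5.2285  r=-0.4115  x^+=-5.4309  v^+=-0.5998  a^+=3.2432
step 8: x_pred=-5.0728  r=2.8028  x^+=-3.6938  v^+=2.3691  a^+=4.7620

v_post = 2.3691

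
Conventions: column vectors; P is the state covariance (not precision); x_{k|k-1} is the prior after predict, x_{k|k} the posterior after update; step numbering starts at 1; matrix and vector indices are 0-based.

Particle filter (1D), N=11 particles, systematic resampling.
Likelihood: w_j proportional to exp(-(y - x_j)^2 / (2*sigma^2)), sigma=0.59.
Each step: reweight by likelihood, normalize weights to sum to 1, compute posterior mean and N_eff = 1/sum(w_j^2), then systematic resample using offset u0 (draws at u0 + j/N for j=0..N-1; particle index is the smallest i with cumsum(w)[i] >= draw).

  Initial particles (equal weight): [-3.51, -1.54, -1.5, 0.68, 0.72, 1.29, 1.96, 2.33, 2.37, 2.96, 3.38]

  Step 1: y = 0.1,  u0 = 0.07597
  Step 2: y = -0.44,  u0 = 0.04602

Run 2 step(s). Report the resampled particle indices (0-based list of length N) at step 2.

resampled_idx = [0, 1, 2, 3, 3, 4, 5, 6, 7, 8, 9]

step 1: w=[0.0000, 0.0152, 0.0184, 0.4476, 0.4178, 0.0949, 0.0050, 0.0006, 0.0004, 0.0000, 0.0000]  mean=0.6889  Neff=2.6006  idx=[3, 3, 3, 3, 3, 4, 4, 4, 4, 4, 5]
step 2: w=[0.1056, 0.1056, 0.1056, 0.1056, 0.1056, 0.0926, 0.0926, 0.0926, 0.0926, 0.0926, 0.0087]  mean=0.7038  Neff=10.1251  idx=[0, 1, 2, 3, 3, 4, 5, 6, 7, 8, 9]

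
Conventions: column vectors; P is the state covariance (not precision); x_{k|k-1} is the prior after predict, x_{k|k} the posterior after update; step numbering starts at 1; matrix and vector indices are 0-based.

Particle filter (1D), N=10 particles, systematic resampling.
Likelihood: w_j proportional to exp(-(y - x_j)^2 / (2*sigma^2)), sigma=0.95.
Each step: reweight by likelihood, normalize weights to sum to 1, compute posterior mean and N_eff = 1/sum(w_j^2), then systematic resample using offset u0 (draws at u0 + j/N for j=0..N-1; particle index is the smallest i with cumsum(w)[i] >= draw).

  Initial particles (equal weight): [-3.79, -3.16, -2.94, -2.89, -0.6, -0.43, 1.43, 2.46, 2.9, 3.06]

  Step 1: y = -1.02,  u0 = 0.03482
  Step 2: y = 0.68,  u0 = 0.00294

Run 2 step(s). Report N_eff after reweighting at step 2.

step 1: w=[0.0067, 0.0370, 0.0607, 0.0675, 0.4246, 0.3860, 0.0168, 0.0006, 0.0001, 0.0000]  mean=-0.9106  Neff=2.9481  idx=[1, 3, 4, 4, 4, 4, 5, 5, 5, 5]
step 2: w=[0.0001, 0.0002, 0.1110, 0.1110, 0.1110, 0.1110, 0.1390, 0.1390, 0.1390, 0.1390]  mean=-0.5062  Neff=7.9057  idx=[2, 2, 3, 4, 5, 6, 7, 7, 8, 9]

N_eff = 7.9057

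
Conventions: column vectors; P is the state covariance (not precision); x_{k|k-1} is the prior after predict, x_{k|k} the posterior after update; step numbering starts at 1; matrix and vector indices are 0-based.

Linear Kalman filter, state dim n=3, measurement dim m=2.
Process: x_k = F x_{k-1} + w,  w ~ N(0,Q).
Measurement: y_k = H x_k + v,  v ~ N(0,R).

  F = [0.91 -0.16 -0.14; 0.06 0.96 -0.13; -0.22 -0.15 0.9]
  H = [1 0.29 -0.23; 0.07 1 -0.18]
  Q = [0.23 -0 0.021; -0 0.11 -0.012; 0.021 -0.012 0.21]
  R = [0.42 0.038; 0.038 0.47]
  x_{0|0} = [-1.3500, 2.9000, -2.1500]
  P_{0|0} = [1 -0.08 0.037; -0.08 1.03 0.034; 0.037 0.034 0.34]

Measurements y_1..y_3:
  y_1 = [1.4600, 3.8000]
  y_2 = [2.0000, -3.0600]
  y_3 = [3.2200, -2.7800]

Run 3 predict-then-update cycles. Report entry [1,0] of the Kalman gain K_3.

K[1,0] = -0.0164

step 1: x^-=[-1.3915, 2.9825, -2.0730]  P^-=[1.1065 -0.1751 -0.1620; -0.1751 1.0503 -0.1626; -0.1620 -0.1626 0.5279]  S=[1.6374 0.3409; 0.3409 1.5809]  K=[0.7083 -0.1961; -0.0404 0.6838; -0.1743 -0.1325]  nu=[1.5098, 0.5418]  x^+=[-0.4283, 3.2919, -2.4079]  P^+=[0.3189 -0.0841 0.0194; -0.0841 0.3272 0.0080; 0.0194 0.0080 0.4346]
step 2: x^-=[-0.5793, 3.4476, -2.5667]  P^-=[0.5309 -0.1009 -0.0657; -0.1009 0.4081 -0.0870; -0.0657 -0.0870 0.5695]  S=[0.9986 0.1515; 0.1515 0.9180]  K=[0.5395 -0.1456; -0.0322 0.4592; -0.1950 -0.1793]  nu=[0.9892, -6.9290]  x^+=[0.9636, 0.2339, -1.5173]  P^+=[0.2445 -0.0604 0.0258; -0.0604 0.2179 -0.0050; 0.0258 -0.0050 0.4914]
step 3: x^-=[1.0518, 0.4796, -1.6126]  P^-=[0.4585 -0.0661 -0.0560; -0.0661 0.3139 -0.0931; -0.0560 -0.0931 0.6119]  S=[0.9371 0.1563; 0.1563 0.8317]  K=[0.5031 -0.1233; -0.0164 0.3951; -0.2036 -0.2108]  nu=[1.6582, -3.6235]  x^+=[2.3329, -0.9794, -1.1863]  P^+=[0.2280 -0.0492 0.0310; -0.0492 0.1858 -0.0149; 0.0310 -0.0149 0.5227]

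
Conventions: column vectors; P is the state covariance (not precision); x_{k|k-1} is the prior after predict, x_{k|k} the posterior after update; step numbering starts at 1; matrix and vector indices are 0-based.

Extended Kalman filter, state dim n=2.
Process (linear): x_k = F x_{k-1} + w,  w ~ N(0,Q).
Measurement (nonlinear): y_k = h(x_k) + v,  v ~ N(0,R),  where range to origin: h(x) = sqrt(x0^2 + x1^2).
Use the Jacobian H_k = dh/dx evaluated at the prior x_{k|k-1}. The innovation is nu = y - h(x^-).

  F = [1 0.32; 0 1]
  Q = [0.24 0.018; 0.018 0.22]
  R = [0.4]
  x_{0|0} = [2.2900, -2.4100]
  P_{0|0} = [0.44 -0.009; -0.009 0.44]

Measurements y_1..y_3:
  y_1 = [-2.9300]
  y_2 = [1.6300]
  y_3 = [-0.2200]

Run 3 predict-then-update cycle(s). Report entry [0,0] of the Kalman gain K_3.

K[0,0] = 0.6489

step 1: x^-=[1.5188, -2.4100]  P^-=[0.7193 0.1498; 0.1498 0.6600]  H_jac=[0.5332 -0.8460]  S=[0.9417]  K=[0.2727; -0.5081]  nu=[-5.7787]  x^+=[-0.0568, 0.5262]  P^+=[0.6493 0.2803; 0.2803 0.4169]
step 2: x^-=[0.1116, 0.5262]  P^-=[1.1113 0.4317; 0.4317 0.6369]  H_jac=[0.2074 0.9783]  S=[1.2325]  K=[0.5297; 0.5782]  nu=[1.0921]  x^+=[0.6900, 1.1576]  P^+=[0.7656 0.0542; 0.0542 0.2249]
step 3: x^-=[1.0605, 1.1576]  P^-=[1.0633 0.1442; 0.1442 0.4449]  H_jac=[0.6755 0.7374]  S=[1.2707]  K=[0.6489; 0.3348]  nu=[-1.7899]  x^+=[-0.1011, 0.5583]  P^+=[0.5282 -0.1319; -0.1319 0.3024]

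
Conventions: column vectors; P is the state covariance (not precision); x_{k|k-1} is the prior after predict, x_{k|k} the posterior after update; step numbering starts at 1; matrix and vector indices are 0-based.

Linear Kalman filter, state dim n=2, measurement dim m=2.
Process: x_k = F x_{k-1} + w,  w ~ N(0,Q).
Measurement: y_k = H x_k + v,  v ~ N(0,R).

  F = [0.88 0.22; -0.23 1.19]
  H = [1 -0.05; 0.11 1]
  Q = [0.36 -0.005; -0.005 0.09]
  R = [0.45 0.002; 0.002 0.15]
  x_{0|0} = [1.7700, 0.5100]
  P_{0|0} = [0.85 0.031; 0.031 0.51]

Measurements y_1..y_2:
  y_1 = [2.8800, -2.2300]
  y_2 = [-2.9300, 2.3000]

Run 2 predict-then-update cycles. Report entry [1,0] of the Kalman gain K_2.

step 1: x^-=[1.6698, 0.1998]  P^-=[1.0549 -0.0126; -0.0126 0.8402]  S=[1.5083 0.0635; 0.0635 1.0002]  K=[0.6973 0.0591; -0.0717 0.8432]  nu=[1.2202, -2.6135]  x^+=[2.3661, -2.0914]  P^+=[0.3127 -0.0241; -0.0241 0.1290]
step 2: x^-=[1.6221, -3.0330]  P^-=[0.5991 -0.0586; -0.0586 0.3024]  S=[1.0557 -0.0055; -0.0055 0.4468]  K=[0.5704 0.0234; -0.0664 0.6616]  nu=[-4.7037, 5.1545]  x^+=[-0.9402, 0.6897]  P^+=[0.2555 -0.0235; -0.0235 0.1017]

K[1,0] = -0.0664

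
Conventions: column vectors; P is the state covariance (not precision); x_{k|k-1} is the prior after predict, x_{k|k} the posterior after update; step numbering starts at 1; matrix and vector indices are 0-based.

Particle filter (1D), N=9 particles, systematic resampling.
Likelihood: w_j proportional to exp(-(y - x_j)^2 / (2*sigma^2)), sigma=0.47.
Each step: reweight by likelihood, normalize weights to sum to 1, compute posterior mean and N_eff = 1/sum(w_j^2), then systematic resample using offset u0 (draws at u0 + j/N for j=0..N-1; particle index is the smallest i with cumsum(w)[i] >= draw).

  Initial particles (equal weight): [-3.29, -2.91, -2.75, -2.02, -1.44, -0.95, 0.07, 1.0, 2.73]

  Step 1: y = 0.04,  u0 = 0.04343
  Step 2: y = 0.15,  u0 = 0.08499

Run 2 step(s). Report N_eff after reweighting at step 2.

N_eff = 7.4901

step 1: w=[0.0000, 0.0000, 0.0000, 0.0001, 0.0057, 0.0879, 0.8061, 0.1003, 0.0000]  mean=0.0650  Neff=1.4979  idx=[5, 6, 6, 6, 6, 6, 6, 6, 7]
step 2: w=[0.0090, 0.1377, 0.1377, 0.1377, 0.1377, 0.1377, 0.1377, 0.1377, 0.0272]  mean=0.0861  Neff=7.4901  idx=[1, 2, 3, 3, 4, 5, 6, 7, 8]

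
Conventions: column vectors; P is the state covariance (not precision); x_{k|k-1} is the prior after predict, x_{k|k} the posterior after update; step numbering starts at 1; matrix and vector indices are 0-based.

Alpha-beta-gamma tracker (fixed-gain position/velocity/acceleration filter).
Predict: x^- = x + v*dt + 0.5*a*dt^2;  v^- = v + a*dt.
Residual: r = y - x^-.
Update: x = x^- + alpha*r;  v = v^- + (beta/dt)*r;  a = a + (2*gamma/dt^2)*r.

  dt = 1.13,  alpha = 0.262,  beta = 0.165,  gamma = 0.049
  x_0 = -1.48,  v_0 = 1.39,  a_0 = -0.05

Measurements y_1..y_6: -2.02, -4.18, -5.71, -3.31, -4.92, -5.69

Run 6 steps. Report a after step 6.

a_post = -0.3737

step 1: x_pred=0.0588  r=-2.0788  x^+=-0.4859  v^+=1.0300  a^+=-0.2095
step 2: x_pred=0.5442  r=-4.7242  x^+=-0.6935  v^+=0.1034  a^+=-0.5721
step 3: x_pred=-0.9420  r=-4.7680  x^+=-2.1912  v^+=-1.2393  a^+=-0.9381
step 4: x_pred=-4.1906  r=0.8806  x^+=-3.9599  v^+=-2.1708  a^+=-0.8705
step 5: x_pred=-6.9686  r=2.0486  x^+=-6.4319  v^+=-2.8553  a^+=-0.7132
step 6: x_pred=-10.1137  r=4.4237  x^+=-8.9547  v^+=-3.0153  a^+=-0.3737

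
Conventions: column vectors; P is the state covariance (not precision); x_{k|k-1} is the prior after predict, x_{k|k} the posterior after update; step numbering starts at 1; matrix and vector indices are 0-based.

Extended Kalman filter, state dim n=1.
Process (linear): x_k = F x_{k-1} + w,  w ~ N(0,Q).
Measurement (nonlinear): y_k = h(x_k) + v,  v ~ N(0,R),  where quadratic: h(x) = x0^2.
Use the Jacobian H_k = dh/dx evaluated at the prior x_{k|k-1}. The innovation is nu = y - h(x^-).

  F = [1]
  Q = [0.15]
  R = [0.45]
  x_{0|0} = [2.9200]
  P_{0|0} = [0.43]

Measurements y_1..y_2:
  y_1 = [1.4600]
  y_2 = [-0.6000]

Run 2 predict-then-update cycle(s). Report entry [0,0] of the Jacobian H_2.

step 1: x^-=[2.9200]  P^-=[0.5800]  H_jac=[5.8400]  S=[20.2312]  K=[0.1674]  nu=[-7.0664]  x^+=[1.7369]  P^+=[0.0129]
step 2: x^-=[1.7369]  P^-=[0.1629]  H_jac=[3.4738]  S=[2.4158]  K=[0.2342]  nu=[-3.6169]  x^+=[0.8897]  P^+=[0.0303]

H_jac[0,0] = 3.4738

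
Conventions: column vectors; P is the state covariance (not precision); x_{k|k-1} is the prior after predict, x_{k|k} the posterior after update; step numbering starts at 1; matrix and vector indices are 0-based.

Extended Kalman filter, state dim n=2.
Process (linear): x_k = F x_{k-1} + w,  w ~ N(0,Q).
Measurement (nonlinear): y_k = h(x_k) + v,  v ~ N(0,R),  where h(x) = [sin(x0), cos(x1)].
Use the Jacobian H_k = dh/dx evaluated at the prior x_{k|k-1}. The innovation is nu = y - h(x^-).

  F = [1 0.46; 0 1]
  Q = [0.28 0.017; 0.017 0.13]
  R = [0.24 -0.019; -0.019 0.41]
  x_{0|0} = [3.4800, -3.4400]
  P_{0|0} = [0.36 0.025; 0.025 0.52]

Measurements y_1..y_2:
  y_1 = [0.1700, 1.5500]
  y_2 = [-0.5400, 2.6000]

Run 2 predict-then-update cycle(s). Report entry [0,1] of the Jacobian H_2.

step 1: x^-=[1.8976, -3.4400]  P^-=[0.7730 0.2812; 0.2812 0.6500]  H_jac=[-0.3210 0.0000; 0.0000 -0.2940]  S=[0.3197 0.0075; 0.0075 0.4662]  K=[-0.7724 -0.1648; -0.2728 -0.4055]  nu=[-0.7771, 2.5058]  x^+=[2.0848, -4.2441]  P^+=[0.5677 0.1800; 0.1800 0.5479]
step 2: x^-=[0.1325, -4.2441]  P^-=[1.1292 0.4490; 0.4490 0.6779]  H_jac=[0.9912 0.0000; 0.0000 -0.8924]  S=[1.3495 -0.4162; -0.4162 0.9498]  K=[0.8086 -0.0676; 0.1542 -0.5693]  nu=[-0.6721, 3.0513]  x^+=[-0.6171, -6.0849]  P^+=[0.1971 0.0483; 0.0483 0.2649]

H_jac[0,1] = 0.0000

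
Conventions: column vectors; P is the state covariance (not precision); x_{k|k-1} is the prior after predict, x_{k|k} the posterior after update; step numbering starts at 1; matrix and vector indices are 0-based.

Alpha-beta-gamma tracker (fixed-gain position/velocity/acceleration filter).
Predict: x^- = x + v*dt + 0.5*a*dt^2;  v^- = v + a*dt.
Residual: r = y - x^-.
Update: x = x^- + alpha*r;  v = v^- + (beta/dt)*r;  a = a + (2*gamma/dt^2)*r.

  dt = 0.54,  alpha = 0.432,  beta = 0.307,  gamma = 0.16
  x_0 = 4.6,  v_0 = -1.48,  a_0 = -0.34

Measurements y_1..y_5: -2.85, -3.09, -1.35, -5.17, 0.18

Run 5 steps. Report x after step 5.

step 1: x_pred=3.7512  r=-6.6012  x^+=0.8995  v^+=-5.4165  a^+=-7.5841
step 2: x_pred=-3.1312  r=0.0412  x^+=-3.1134  v^+=-9.4885  a^+=-7.5389
step 3: x_pred=-9.3364  r=7.9864  x^+=-5.8863  v^+=-9.0192  a^+=1.2253
step 4: x_pred=-10.5780  r=5.4080  x^+=-8.2417  v^+=-5.2830  a^+=7.1599
step 5: x_pred=-10.0506  r=10.2306  x^+=-5.6310  v^+=4.3997  a^+=18.3870

x_post = -5.6310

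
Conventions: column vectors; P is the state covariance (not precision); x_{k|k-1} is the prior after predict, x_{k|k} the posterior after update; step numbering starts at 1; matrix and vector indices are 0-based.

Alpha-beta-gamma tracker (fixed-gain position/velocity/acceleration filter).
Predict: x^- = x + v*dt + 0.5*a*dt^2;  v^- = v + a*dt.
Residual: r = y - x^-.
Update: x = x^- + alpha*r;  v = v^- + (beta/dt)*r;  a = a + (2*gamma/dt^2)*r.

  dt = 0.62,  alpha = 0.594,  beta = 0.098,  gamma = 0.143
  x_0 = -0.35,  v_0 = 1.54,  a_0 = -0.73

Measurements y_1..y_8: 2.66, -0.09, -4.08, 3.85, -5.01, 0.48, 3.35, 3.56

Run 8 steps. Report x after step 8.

x_post = 1.9003

step 1: x_pred=0.4645  r=2.1955  x^+=1.7686  v^+=1.4344  a^+=0.9035
step 2: x_pred=2.8316  r=-2.9216  x^+=1.0962  v^+=1.5328  a^+=-1.2702
step 3: x_pred=1.8024  r=-5.8824  x^+=-1.6918  v^+=-0.1846  a^+=-5.6468
step 4: x_pred=-2.8915  r=6.7415  x^+=1.1130  v^+=-2.6200  a^+=-0.6310
step 5: x_pred=-0.6327  r=-4.3773  x^+=-3.2328  v^+=-3.7031  a^+=-3.8878
step 6: x_pred=-6.2760  r=6.7560  x^+=-2.2629  v^+=-5.0457  a^+=1.1388
step 7: x_pred=-5.1724  r=8.5224  x^+=-0.1101  v^+=-2.9925  a^+=7.4796
step 8: x_pred=-0.5279  r=4.0879  x^+=1.9003  v^+=2.2909  a^+=10.5210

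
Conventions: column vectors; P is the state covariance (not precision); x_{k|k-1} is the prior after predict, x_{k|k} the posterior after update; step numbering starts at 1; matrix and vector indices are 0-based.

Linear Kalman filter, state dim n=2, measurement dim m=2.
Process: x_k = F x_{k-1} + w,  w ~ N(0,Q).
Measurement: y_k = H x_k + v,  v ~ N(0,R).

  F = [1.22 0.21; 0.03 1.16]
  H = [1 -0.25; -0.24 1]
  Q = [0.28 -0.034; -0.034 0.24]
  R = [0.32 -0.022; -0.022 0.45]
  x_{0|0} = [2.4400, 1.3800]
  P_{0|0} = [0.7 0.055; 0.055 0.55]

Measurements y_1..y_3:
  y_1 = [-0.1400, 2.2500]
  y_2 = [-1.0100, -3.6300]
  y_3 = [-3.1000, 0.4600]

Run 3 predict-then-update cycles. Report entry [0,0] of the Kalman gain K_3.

step 1: x^-=[3.2666, 1.6740]  P^-=[1.3743 0.2038; 0.2038 0.9845]  S=[1.6540 -0.3820; -0.3820 1.4159]  K=[0.8314 0.1352; 0.1354 0.6973]  nu=[-2.9881, 1.3600]  x^+=[0.9664, 2.2177]  P^+=[0.2912 0.1125; 0.1125 0.3378]
step 2: x^-=[1.6447, 2.6015]  P^-=[0.7859 0.2188; 0.2188 0.7027]  S=[1.0404 -0.1544; -0.1544 1.0929]  K=[0.7220 0.1296; 0.1325 0.6136]  nu=[-2.0043, -5.8368]  x^+=[-0.5589, -1.2454]  P^+=[0.2540 0.1034; 0.1034 0.2980]
step 3: x^-=[-0.9434, -1.4615]  P^-=[0.7242 0.1949; 0.1949 0.6484]  S=[0.9873 -0.1514; -0.1514 1.0466]  K=[0.7029 0.1218; 0.1241 0.5928]  nu=[-2.5220, 1.6951]  x^+=[-2.5096, -0.7695]  P^+=[0.2469 0.0986; 0.0986 0.2877]

K[0,0] = 0.7029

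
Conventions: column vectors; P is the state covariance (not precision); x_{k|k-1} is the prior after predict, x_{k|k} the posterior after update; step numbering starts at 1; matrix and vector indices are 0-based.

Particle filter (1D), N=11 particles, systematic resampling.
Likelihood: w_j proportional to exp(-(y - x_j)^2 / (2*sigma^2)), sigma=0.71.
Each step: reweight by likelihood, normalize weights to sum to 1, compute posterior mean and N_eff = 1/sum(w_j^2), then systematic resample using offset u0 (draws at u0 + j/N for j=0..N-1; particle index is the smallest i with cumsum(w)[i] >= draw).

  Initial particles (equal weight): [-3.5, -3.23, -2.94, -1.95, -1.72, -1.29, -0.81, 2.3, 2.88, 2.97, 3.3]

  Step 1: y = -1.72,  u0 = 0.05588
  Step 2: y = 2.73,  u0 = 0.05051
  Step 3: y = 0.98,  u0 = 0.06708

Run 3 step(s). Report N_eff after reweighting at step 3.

step 1: w=[0.0120, 0.0290, 0.0635, 0.2638, 0.2780, 0.2314, 0.1223, 0.0000, 0.0000, 0.0000, 0.0000]  mean=-1.7125  Neff=4.5371  idx=[2, 3, 3, 3, 4, 4, 4, 5, 5, 5, 6]
step 2: w=[0.0000, 0.0001, 0.0001, 0.0001, 0.0007, 0.0007, 0.0007, 0.0252, 0.0252, 0.0252, 0.9221]  mean=-0.8485  Neff=1.1735  idx=[8, 10, 10, 10, 10, 10, 10, 10, 10, 10, 10]
step 3: w=[0.0143, 0.0986, 0.0986, 0.0986, 0.0986, 0.0986, 0.0986, 0.0986, 0.0986, 0.0986, 0.0986]  mean=-0.8168  Neff=10.2700  idx=[1, 2, 3, 4, 5, 6, 7, 7, 8, 9, 10]

N_eff = 10.2700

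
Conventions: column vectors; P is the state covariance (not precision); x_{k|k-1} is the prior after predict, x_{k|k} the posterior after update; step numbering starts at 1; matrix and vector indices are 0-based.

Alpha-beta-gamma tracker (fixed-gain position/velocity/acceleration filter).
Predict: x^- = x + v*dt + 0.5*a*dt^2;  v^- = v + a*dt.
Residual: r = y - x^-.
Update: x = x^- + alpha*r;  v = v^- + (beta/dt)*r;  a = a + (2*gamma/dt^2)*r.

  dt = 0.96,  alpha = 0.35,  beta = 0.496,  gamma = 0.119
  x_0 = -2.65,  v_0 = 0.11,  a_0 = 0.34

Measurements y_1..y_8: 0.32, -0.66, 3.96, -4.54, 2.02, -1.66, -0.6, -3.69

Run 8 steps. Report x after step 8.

step 1: x_pred=-2.3877  r=2.7077  x^+=-1.4400  v^+=1.8354  a^+=1.0393
step 2: x_pred=0.8008  r=-1.4608  x^+=0.2895  v^+=2.0783  a^+=0.6620
step 3: x_pred=2.5898  r=1.3702  x^+=3.0694  v^+=3.4218  a^+=1.0159
step 4: x_pred=6.8224  r=-11.3624  x^+=2.8455  v^+=-1.4736  a^+=-1.9184
step 5: x_pred=0.5469  r=1.4731  x^+=1.0625  v^+=-2.5542  a^+=-1.5380
step 6: x_pred=-2.0982  r=0.4382  x^+=-1.9448  v^+=-3.8042  a^+=-1.4248
step 7: x_pred=-6.2535  r=5.6535  x^+=-4.2748  v^+=-2.2511  a^+=0.0351
step 8: x_pred=-6.4197  r=2.7297  x^+=-5.4643  v^+=-0.8071  a^+=0.7401

x_post = -5.4643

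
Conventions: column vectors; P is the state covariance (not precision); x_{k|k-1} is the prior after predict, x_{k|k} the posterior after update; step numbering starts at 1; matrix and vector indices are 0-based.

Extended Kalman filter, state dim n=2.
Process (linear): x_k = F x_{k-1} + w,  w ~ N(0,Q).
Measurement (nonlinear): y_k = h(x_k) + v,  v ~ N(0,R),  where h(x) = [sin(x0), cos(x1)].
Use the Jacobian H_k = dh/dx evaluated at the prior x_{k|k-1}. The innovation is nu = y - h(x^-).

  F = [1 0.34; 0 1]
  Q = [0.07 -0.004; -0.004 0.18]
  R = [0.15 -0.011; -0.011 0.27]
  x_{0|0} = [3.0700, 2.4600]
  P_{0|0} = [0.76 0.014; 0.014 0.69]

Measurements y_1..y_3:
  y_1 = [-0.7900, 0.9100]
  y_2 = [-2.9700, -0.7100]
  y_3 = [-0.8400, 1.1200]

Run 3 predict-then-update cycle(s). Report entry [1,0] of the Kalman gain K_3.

K[1,0] = 0.0981

step 1: x^-=[3.9064, 2.4600]  P^-=[0.9193 0.2446; 0.2446 0.8700]  H_jac=[-0.7215 0.0000; 0.0000 -0.6300]  S=[0.6286 0.1002; 0.1002 0.6153]  K=[-1.0424 -0.0807; -0.1425 -0.8676]  nu=[-0.0976, 1.6866]  x^+=[3.8720, 1.0107]  P^+=[0.2155 0.0164; 0.0164 0.3693]
step 2: x^-=[4.2156, 1.0107]  P^-=[0.3393 0.1380; 0.1380 0.5493]  H_jac=[-0.4766 0.0000; 0.0000 -0.8472]  S=[0.2271 0.0447; 0.0447 0.6643]  K=[-0.6866 -0.1297; -0.1537 -0.6902]  nu=[-2.0909, -1.2413]  x^+=[5.8123, 2.1888]  P^+=[0.2131 0.0324; 0.0324 0.2180]
step 3: x^-=[6.5565, 2.1888]  P^-=[0.3304 0.1026; 0.1026 0.3980]  H_jac=[0.9629 0.0000; 0.0000 -0.8150]  S=[0.4563 -0.0915; -0.0915 0.5344]  K=[0.6894 -0.0384; 0.0981 -0.5902]  nu=[-1.1099, 1.6994]  x^+=[5.7260, 1.0769]  P^+=[0.1078 0.0220; 0.0220 0.1968]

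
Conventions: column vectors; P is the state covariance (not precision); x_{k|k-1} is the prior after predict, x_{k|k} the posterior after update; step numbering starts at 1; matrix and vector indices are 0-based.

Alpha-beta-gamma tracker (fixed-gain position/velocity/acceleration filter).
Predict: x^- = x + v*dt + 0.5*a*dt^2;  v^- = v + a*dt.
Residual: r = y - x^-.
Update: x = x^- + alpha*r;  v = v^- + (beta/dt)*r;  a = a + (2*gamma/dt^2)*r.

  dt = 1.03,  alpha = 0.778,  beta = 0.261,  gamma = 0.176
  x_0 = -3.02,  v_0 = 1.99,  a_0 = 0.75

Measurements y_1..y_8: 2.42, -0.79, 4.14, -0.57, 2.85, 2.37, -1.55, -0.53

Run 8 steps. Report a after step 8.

a_post = 1.1632

step 1: x_pred=-0.5725  r=2.9925  x^+=1.7557  v^+=3.5208  a^+=1.7429
step 2: x_pred=6.3066  r=-7.0966  x^+=0.7854  v^+=3.5177  a^+=-0.6117
step 3: x_pred=4.0842  r=0.0558  x^+=4.1276  v^+=2.9018  a^+=-0.5932
step 4: x_pred=6.8018  r=-7.3718  x^+=1.0665  v^+=0.4228  a^+=-3.0391
step 5: x_pred=-0.1101  r=2.9601  x^+=2.1929  v^+=-1.9574  a^+=-2.0570
step 6: x_pred=-0.9144  r=3.2844  x^+=1.6409  v^+=-3.2438  a^+=-0.9672
step 7: x_pred=-2.2133  r=0.6633  x^+=-1.6973  v^+=-4.0720  a^+=-0.7471
step 8: x_pred=-6.2877  r=5.7577  x^+=-1.8082  v^+=-3.3825  a^+=1.1632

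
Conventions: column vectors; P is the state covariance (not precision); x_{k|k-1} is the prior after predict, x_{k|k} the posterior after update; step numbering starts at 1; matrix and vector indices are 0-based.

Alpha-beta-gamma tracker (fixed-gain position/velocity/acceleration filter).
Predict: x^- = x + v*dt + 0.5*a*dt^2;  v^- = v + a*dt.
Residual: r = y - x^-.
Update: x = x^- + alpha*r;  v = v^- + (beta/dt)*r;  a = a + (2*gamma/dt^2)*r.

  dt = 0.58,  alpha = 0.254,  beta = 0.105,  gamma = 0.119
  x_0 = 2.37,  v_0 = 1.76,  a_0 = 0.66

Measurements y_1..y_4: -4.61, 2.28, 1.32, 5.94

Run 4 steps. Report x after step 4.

step 1: x_pred=3.5018  r=-8.1118  x^+=1.4414  v^+=0.6743  a^+=-5.0790
step 2: x_pred=0.9782  r=1.3018  x^+=1.3089  v^+=-2.0359  a^+=-4.1580
step 3: x_pred=-0.5713  r=1.8913  x^+=-0.0909  v^+=-4.1051  a^+=-2.8199
step 4: x_pred=-2.9462  r=8.8862  x^+=-0.6891  v^+=-4.1320  a^+=3.4670

x_post = -0.6891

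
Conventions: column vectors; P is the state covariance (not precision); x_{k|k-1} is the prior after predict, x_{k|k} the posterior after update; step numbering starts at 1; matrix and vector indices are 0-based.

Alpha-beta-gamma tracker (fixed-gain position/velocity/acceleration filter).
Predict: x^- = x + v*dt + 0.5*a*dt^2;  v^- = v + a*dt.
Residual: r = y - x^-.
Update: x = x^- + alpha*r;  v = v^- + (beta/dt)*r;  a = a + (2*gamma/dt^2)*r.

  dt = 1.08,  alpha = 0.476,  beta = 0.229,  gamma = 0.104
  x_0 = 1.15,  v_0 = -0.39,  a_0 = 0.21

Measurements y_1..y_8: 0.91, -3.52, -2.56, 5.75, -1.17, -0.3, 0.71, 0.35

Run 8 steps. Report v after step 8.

v_post = 1.0915

step 1: x_pred=0.8513  r=0.0587  x^+=0.8792  v^+=-0.1507  a^+=0.2205
step 2: x_pred=0.8450  r=-4.3650  x^+=-1.2327  v^+=-0.8382  a^+=-0.5579
step 3: x_pred=-2.4634  r=-0.0966  x^+=-2.5094  v^+=-1.4612  a^+=-0.5752
step 4: x_pred=-4.4229  r=10.1729  x^+=0.4194  v^+=0.0746  a^+=1.2389
step 5: x_pred=1.2226  r=-2.3926  x^+=0.0837  v^+=0.9054  a^+=0.8123
step 6: x_pred=1.5352  r=-1.8352  x^+=0.6617  v^+=1.3935  a^+=0.4850
step 7: x_pred=2.4495  r=-1.7395  x^+=1.6215  v^+=1.5485  a^+=0.1748
step 8: x_pred=3.3958  r=-3.0458  x^+=1.9460  v^+=1.0915  a^+=-0.3683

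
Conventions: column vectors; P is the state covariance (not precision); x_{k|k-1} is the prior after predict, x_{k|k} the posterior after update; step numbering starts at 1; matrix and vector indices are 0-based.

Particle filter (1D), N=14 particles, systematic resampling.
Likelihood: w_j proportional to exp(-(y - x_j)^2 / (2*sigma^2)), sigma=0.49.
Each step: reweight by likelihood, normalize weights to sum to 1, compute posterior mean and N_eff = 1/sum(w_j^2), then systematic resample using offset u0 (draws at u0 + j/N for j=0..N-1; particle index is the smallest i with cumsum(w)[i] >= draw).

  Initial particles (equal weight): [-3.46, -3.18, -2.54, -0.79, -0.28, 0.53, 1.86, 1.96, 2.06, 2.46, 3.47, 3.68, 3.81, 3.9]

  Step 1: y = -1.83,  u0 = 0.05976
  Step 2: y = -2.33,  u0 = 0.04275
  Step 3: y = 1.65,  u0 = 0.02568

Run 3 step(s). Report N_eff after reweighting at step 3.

N_eff = 14.0000

step 1: w=[0.0081, 0.0460, 0.7168, 0.2153, 0.0138, 0.0000, 0.0000, 0.0000, 0.0000, 0.0000, 0.0000, 0.0000, 0.0000, 0.0000]  mean=-2.1689  Neff=1.7778  idx=[2, 2, 2, 2, 2, 2, 2, 2, 2, 2, 3, 3, 3, 4]
step 2: w=[0.0998, 0.0998, 0.0998, 0.0998, 0.0998, 0.0998, 0.0998, 0.0998, 0.0998, 0.0998, 0.0008, 0.0008, 0.0008, 0.0000]  mean=-2.5358  Neff=10.0473  idx=[0, 1, 1, 2, 3, 4, 4, 5, 6, 6, 7, 8, 9, 9]
step 3: w=[0.0714, 0.0714, 0.0714, 0.0714, 0.0714, 0.0714, 0.0714, 0.0714, 0.0714, 0.0714, 0.0714, 0.0714, 0.0714, 0.0714]  mean=-2.5400  Neff=14.0000  idx=[0, 1, 2, 3, 4, 5, 6, 7, 8, 9, 10, 11, 12, 13]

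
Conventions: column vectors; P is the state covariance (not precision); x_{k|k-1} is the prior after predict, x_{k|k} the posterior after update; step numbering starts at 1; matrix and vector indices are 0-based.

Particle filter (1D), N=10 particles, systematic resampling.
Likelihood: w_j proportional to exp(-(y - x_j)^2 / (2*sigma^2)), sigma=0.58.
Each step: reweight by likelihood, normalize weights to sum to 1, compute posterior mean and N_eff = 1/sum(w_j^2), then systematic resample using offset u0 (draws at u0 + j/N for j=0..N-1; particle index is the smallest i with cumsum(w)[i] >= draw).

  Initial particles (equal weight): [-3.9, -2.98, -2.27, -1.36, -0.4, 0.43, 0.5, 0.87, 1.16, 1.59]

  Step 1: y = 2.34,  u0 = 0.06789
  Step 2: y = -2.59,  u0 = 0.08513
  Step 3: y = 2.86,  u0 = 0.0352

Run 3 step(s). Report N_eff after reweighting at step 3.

N_eff = 5.8475

step 1: w=[0.0000, 0.0000, 0.0000, 0.0000, 0.0000, 0.0072, 0.0107, 0.0659, 0.2066, 0.7095]  mean=1.4336  Neff=1.8163  idx=[7, 8, 8, 9, 9, 9, 9, 9, 9, 9]
step 2: w=[0.9163, 0.0410, 0.0410, 0.0003, 0.0003, 0.0003, 0.0003, 0.0003, 0.0003, 0.0003]  mean=0.8951  Neff=1.1863  idx=[0, 0, 0, 0, 0, 0, 0, 0, 0, 2]
step 3: w=[0.0719, 0.0719, 0.0719, 0.0719, 0.0719, 0.0719, 0.0719, 0.0719, 0.0719, 0.3528]  mean=0.9723  Neff=5.8475  idx=[0, 1, 3, 4, 6, 7, 8, 9, 9, 9]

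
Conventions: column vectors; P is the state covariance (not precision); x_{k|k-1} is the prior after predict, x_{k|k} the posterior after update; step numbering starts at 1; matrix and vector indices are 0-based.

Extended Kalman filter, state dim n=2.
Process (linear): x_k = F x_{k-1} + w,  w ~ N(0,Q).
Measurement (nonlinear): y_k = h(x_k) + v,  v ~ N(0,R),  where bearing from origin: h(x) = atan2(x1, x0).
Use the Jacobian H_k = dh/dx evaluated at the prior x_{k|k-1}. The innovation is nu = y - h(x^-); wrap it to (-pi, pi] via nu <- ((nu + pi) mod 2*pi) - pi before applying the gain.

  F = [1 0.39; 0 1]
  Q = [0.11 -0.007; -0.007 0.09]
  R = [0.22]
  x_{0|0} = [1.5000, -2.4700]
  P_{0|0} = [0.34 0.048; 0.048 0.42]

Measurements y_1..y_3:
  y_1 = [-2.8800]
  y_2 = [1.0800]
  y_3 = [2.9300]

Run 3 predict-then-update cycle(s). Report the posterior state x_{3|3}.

step 1: x^-=[0.5367, -2.4700]  P^-=[0.5513 0.2048; 0.2048 0.5100]  H_jac=[0.3866 0.0840]  S=[0.3193]  K=[0.7214; 0.3821]  nu=[-1.5232]  x^+=[-0.5621, -3.0521]  P^+=[0.3851 0.1168; 0.1168 0.4634]
step 2: x^-=[-1.7524, -3.0521]  P^-=[0.6567 0.2905; 0.2905 0.5534]  H_jac=[0.2464 -0.1415]  S=[0.2507]  K=[0.4815; -0.0268]  nu=[-3.1112]  x^+=[-3.2506, -2.9688]  P^+=[0.5986 0.2937; 0.2937 0.5532]
step 3: x^-=[-4.4084, -2.9688]  P^-=[1.0218 0.5025; 0.5025 0.6432]  H_jac=[0.1051 -0.1561]  S=[0.2305]  K=[0.1257; -0.2064]  nu=[-0.8043]  x^+=[-4.5095, -2.8027]  P^+=[1.0182 0.5084; 0.5084 0.6334]

x_post = [-4.5095, -2.8027]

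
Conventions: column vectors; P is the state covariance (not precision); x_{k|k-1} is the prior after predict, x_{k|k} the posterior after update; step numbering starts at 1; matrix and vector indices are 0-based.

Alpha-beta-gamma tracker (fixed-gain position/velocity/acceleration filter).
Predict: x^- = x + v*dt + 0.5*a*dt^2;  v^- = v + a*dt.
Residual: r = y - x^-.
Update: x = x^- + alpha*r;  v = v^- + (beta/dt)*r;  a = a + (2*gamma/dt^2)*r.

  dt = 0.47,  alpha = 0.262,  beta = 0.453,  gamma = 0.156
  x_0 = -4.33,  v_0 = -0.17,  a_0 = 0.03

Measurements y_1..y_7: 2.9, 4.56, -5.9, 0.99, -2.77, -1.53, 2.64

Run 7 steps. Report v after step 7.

v_post = -3.7924

step 1: x_pred=-4.4066  r=7.3066  x^+=-2.4923  v^+=6.8864  a^+=10.3499
step 2: x_pred=1.8875  r=2.6725  x^+=2.5877  v^+=14.3267  a^+=14.1245
step 3: x_pred=10.8813  r=-16.7813  x^+=6.4846  v^+=4.7909  a^+=-9.5774
step 4: x_pred=7.6785  r=-6.6885  x^+=5.9261  v^+=-6.1570  a^+=-19.0243
step 5: x_pred=0.9311  r=-3.7011  x^+=-0.0386  v^+=-18.6656  a^+=-24.2517
step 6: x_pred=-11.4901  r=9.9601  x^+=-8.8805  v^+=-20.4641  a^+=-10.1840
step 7: x_pred=-19.6235  r=22.2635  x^+=-13.7905  v^+=-3.7924  a^+=21.2610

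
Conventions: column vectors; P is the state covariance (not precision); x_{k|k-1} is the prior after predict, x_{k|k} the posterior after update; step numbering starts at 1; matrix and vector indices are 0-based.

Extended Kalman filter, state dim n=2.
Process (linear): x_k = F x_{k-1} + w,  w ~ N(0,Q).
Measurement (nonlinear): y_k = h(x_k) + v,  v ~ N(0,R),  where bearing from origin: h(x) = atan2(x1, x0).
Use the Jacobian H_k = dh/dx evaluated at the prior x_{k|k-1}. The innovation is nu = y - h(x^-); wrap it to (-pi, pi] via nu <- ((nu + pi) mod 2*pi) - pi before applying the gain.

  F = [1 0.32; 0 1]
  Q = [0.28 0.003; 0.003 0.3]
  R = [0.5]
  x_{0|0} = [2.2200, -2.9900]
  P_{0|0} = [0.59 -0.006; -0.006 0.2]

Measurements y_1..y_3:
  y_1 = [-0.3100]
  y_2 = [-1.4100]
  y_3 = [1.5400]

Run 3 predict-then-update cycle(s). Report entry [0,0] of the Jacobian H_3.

H_jac[0,0] = 0.3431

step 1: x^-=[1.2632, -2.9900]  P^-=[0.8866 0.0610; 0.0610 0.5000]  H_jac=[0.2838 0.1199]  S=[0.5827]  K=[0.4443; 0.1326]  nu=[0.8611]  x^+=[1.6458, -2.8758]  P^+=[0.7716 0.0267; 0.0267 0.4898]
step 2: x^-=[0.7255, -2.8758]  P^-=[1.1188 0.1864; 0.1864 0.7898]  H_jac=[0.3269 0.0825]  S=[0.6350]  K=[0.6002; 0.1985]  nu=[-0.0863]  x^+=[0.6737, -2.8930]  P^+=[0.8900 0.1107; 0.1107 0.7647]
step 3: x^-=[-0.2520, -2.8930]  P^-=[1.3192 0.3584; 0.3584 1.0647]  H_jac=[0.3431 -0.0299]  S=[0.6489]  K=[0.6810; 0.1405]  nu=[-3.0855]  x^+=[-2.3532, -3.3264]  P^+=[1.0183 0.2964; 0.2964 1.0519]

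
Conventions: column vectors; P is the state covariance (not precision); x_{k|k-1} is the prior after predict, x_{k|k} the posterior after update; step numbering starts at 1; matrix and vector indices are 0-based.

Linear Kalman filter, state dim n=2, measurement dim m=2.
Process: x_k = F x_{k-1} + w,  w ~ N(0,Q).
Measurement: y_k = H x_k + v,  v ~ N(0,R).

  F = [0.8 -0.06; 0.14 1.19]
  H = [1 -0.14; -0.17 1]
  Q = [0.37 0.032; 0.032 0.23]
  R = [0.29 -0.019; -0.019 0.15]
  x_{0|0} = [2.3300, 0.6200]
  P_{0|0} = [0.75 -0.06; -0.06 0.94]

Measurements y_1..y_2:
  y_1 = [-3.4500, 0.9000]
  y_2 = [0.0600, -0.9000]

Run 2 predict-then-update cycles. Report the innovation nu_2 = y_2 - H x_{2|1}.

innov = [1.7841, -1.6251]

step 1: x^-=[1.8268, 1.0640]  P^-=[0.8591 -0.0077; -0.0077 1.5558]  S=[1.1818 -0.3908; -0.3908 1.7333]  K=[0.7548 0.0815; 0.1148 0.9243]  nu=[-5.1278, 0.1466]  x^+=[-2.0319, 0.6109]  P^+=[0.2223 0.0357; 0.0357 0.1425]
step 2: x^-=[-1.6622, 0.4425]  P^-=[0.5094 0.0804; 0.0804 0.4481]  S=[0.7857 -0.0860; -0.0860 0.5855]  K=[0.6432 0.0839; 0.1054 0.7575]  nu=[1.7841, -1.6251]  x^+=[-0.6510, -0.6004]  P^+=[0.1895 0.0326; 0.0326 0.1172]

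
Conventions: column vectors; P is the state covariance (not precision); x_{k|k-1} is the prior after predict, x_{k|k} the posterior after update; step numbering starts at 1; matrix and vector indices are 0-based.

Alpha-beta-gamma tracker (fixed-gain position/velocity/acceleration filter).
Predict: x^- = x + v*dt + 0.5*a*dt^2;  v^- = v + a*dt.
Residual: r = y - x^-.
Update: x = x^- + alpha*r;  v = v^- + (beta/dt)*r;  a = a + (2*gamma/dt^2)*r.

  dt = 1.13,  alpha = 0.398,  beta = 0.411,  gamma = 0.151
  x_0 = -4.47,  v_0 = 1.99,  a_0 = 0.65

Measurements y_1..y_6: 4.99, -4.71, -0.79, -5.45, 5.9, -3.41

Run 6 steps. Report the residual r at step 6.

resid = 5.2927

step 1: x_pred=-1.8063  r=6.7963  x^+=0.8986  v^+=5.1964  a^+=2.2574
step 2: x_pred=8.2118  r=-12.9218  x^+=3.0689  v^+=3.0474  a^+=-0.7987
step 3: x_pred=6.0025  r=-6.7925  x^+=3.2991  v^+=-0.3257  a^+=-2.4053
step 4: x_pred=1.3954  r=-6.8454  x^+=-1.3291  v^+=-5.5335  a^+=-4.0243
step 5: x_pred=-10.1512  r=16.0512  x^+=-3.7628  v^+=-4.2428  a^+=-0.2280
step 6: x_pred=-8.7027  r=5.2927  x^+=-6.5962  v^+=-2.5754  a^+=1.0238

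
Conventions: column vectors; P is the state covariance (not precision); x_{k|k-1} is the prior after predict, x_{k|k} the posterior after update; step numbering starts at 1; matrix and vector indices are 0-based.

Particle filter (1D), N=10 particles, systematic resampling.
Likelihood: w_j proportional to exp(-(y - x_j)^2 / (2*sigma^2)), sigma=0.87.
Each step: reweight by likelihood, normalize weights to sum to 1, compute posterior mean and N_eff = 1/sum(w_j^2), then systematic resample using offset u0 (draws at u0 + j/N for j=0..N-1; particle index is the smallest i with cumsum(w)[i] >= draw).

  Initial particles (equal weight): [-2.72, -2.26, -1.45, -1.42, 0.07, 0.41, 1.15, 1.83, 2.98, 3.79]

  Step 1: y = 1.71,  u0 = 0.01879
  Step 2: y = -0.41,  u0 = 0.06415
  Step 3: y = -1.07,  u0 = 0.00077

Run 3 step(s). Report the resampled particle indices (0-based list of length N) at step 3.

step 1: w=[0.0000, 0.0000, 0.0005, 0.0006, 0.0625, 0.1211, 0.3005, 0.3662, 0.1274, 0.0212]  mean=1.5282  Neff=3.8513  idx=[4, 5, 6, 6, 6, 7, 7, 7, 7, 8]
step 2: w=[0.3822, 0.2854, 0.0892, 0.0892, 0.0892, 0.0162, 0.0162, 0.0162, 0.0162, 0.0002]  mean=0.5705  Neff=3.9618  idx=[0, 0, 0, 0, 1, 1, 1, 3, 4, 6]
step 3: w=[0.1707, 0.1707, 0.1707, 0.1707, 0.0948, 0.0948, 0.0948, 0.0155, 0.0155, 0.0016]  mean=0.2030  Neff=6.9415  idx=[0, 0, 1, 1, 2, 2, 3, 4, 5, 6]

resampled_idx = [0, 0, 1, 1, 2, 2, 3, 4, 5, 6]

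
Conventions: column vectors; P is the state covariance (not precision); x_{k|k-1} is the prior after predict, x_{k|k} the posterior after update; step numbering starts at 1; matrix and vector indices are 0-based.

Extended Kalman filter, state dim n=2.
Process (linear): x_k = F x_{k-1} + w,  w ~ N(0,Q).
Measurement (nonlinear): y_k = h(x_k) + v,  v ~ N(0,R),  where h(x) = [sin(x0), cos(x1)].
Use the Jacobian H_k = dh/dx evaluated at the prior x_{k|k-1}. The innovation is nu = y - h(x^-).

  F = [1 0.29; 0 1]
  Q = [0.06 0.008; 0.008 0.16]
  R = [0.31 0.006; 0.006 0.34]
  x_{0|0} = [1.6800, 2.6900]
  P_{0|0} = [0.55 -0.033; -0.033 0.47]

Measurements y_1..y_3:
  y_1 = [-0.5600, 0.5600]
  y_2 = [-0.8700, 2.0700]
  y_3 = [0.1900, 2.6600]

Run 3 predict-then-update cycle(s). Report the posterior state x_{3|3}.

x_post = [3.2984, -0.3625]

step 1: x^-=[2.4601, 2.6900]  P^-=[0.6304 0.1113; 0.1113 0.6300]  H_jac=[-0.7766 0.0000; 0.0000 -0.4364]  S=[0.6902 0.0437; 0.0437 0.4600]  K=[-0.7069 -0.0384; -0.0879 -0.5893]  nu=[-1.1900, 1.4598]  x^+=[3.2452, 1.9343]  P^+=[0.2825 0.0396; 0.0396 0.4604]
step 2: x^-=[3.8061, 1.9343]  P^-=[0.4042 0.1811; 0.1811 0.6204]  H_jac=[-0.7872 0.0000; 0.0000 -0.9347]  S=[0.5605 0.1393; 0.1393 0.8819]  K=[-0.5412 -0.1065; -0.0948 -0.6425]  nu=[-0.2533, 2.4255]  x^+=[3.6849, 0.3999]  P^+=[0.2139 0.0422; 0.0422 0.2343]
step 3: x^-=[3.8009, 0.3999]  P^-=[0.3181 0.1182; 0.1182 0.3943]  H_jac=[-0.7904 0.0000; 0.0000 -0.3894]  S=[0.5088 0.0424; 0.0424 0.3998]  K=[-0.4890 -0.0633; -0.1530 -0.3678]  nu=[0.8025, 1.7389]  x^+=[3.2984, -0.3625]  P^+=[0.1923 0.0628; 0.0628 0.3236]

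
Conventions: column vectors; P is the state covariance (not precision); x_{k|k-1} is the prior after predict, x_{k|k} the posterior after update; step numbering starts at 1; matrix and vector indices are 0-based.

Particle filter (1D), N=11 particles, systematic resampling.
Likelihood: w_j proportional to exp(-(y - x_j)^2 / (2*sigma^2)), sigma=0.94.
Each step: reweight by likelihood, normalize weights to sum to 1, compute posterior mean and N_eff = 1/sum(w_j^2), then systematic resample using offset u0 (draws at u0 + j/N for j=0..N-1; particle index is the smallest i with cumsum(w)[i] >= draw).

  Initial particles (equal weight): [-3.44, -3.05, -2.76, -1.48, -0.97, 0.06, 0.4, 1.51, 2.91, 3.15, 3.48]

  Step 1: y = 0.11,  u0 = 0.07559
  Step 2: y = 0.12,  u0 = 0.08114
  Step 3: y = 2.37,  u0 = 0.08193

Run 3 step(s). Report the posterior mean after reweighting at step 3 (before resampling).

step 1: w=[0.0003, 0.0011, 0.0031, 0.0779, 0.1683, 0.3252, 0.3105, 0.1074, 0.0039, 0.0017, 0.0005]  mean=0.0330  Neff=4.0296  idx=[3, 4, 5, 5, 5, 5, 6, 6, 6, 7, 7]
step 2: w=[0.0284, 0.0617, 0.1206, 0.1206, 0.1206, 0.1206, 0.1156, 0.1156, 0.1156, 0.0405, 0.0405]  mean=0.1881  Neff=9.4249  idx=[1, 2, 3, 4, 4, 5, 6, 7, 8, 8, 10]
step 3: w=[0.0013, 0.0362, 0.0362, 0.0362, 0.0362, 0.0362, 0.0825, 0.0825, 0.0825, 0.0825, 0.4878]  mean=0.8781  Neff=3.6803  idx=[3, 5, 6, 8, 9, 10, 10, 10, 10, 10, 10]

post_mean = 0.8781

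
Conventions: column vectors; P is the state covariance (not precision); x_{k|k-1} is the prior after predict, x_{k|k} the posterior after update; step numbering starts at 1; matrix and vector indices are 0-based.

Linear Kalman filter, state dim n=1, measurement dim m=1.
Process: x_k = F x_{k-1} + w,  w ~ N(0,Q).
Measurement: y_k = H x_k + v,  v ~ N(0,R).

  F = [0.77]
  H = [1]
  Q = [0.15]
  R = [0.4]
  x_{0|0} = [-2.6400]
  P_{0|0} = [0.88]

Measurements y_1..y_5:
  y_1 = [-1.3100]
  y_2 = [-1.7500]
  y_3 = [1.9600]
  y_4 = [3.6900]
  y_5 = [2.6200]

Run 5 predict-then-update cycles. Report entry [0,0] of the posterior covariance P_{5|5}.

P_post[0,0] = 0.1497

step 1: x^-=[-2.0328]  P^-=[0.6718]  S=[1.0718]  K=[0.6268]  nu=[0.7228]  x^+=[-1.5798]  P^+=[0.2507]
step 2: x^-=[-1.2164]  P^-=[0.2986]  S=[0.6986]  K=[0.4275]  nu=[-0.5336]  x^+=[-1.4445]  P^+=[0.1710]
step 3: x^-=[-1.1123]  P^-=[0.2514]  S=[0.6514]  K=[0.3859]  nu=[3.0723]  x^+=[0.0734]  P^+=[0.1544]
step 4: x^-=[0.0565]  P^-=[0.2415]  S=[0.6415]  K=[0.3765]  nu=[3.6335]  x^+=[1.4245]  P^+=[0.1506]
step 5: x^-=[1.0968]  P^-=[0.2393]  S=[0.6393]  K=[0.3743]  nu=[1.5232]  x^+=[1.6670]  P^+=[0.1497]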